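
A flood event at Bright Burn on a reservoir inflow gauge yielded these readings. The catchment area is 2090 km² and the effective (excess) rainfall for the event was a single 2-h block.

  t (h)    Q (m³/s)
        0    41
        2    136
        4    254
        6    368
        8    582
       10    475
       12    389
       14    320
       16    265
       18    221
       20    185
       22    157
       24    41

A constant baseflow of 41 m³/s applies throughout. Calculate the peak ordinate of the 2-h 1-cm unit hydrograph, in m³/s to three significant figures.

U_p ≈ 541 m³/s

Direct runoff: 0.0, 95.0, 213.0, 327.0, 541.0, 434.0, 348.0, 279.0, 224.0, 180.0, 144.0, 116.0, 0.0 m³/s; ΣQ_DR = 2901 m³/s, peak = 541.0 m³/s.
Runoff depth d = ΣQ_DR·Δt / A = 2901 × 7200 / (2090 km²) = 9.994 mm.
The 1-cm UH is the DRH scaled by (10 mm)/d, so U_p = 541.0 × 10/9.994 = 541 m³/s.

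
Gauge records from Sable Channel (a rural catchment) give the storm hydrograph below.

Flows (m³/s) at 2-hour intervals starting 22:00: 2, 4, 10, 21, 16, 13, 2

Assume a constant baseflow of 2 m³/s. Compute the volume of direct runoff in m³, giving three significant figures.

Direct-runoff ordinates (Q − Q_b): 0.0, 2.0, 8.0, 19.0, 14.0, 11.0, 0.0 m³/s.
ΣQ_DR = 54.00 m³/s.
With Δt = 2 h = 7200 s, V = ΣQ_DR · Δt = 54.00 × 7200 = 3.89 × 10^5 m³.

V ≈ 3.89 × 10^5 m³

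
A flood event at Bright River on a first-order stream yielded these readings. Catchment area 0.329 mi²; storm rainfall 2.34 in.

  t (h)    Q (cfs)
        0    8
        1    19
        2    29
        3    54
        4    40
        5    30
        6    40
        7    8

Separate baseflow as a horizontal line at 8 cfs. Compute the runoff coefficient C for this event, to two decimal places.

ΣQ_DR = 164.0 cfs; V = ΣQ_DR·Δt = 5.904 × 10^5 ft³.
Runoff depth d = V / A = 0.7724 in.
C = d / P = 0.7724 / 2.34 = 0.33.

C ≈ 0.33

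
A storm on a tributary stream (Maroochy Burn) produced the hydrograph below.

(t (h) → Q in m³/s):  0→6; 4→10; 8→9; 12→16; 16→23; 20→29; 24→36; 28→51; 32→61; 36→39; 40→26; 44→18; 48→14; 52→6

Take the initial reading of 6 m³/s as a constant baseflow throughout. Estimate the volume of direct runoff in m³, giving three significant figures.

V ≈ 3.74 × 10^6 m³

Direct-runoff ordinates (Q − Q_b): 0.0, 4.0, 3.0, 10.0, 17.0, 23.0, 30.0, 45.0, 55.0, 33.0, 20.0, 12.0, 8.0, 0.0 m³/s.
ΣQ_DR = 260.0 m³/s.
With Δt = 4 h = 14400 s, V = ΣQ_DR · Δt = 260.0 × 14400 = 3.74 × 10^6 m³.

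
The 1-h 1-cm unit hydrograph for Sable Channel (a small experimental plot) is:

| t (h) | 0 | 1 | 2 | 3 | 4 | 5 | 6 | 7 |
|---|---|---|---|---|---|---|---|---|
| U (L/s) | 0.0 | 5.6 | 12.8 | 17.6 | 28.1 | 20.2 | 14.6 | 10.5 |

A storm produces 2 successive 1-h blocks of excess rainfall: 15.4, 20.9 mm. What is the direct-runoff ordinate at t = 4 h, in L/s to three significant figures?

Q ≈ 80.1 L/s

By discrete convolution, Q_j = Σ (P_i / 10 mm) · U_{j−i}.
At t = 4 h (j=4): Q = (15.4/10)·28.1 + (20.9/10)·17.6 = 80.1 L/s.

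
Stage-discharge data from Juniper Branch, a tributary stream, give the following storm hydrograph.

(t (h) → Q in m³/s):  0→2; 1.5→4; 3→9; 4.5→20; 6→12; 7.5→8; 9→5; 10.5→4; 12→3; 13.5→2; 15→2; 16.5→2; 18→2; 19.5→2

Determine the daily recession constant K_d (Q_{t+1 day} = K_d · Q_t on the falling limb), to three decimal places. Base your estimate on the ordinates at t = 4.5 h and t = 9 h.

K_d ≈ 0.001

Between t = 4.5 h and t = 9 h the flow falls from 20 to 5 m³/s over 3×1.5 h = 4.5 h.
Per-interval ratio K = (5/20)^(1/3) = 0.6300; K_d = K^(24/1.5) = 0.001.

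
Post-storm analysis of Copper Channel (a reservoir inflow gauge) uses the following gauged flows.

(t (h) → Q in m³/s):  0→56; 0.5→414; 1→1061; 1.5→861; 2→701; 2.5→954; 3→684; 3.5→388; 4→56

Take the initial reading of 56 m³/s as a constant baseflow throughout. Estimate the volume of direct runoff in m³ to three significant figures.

V ≈ 8.41 × 10^6 m³

Direct-runoff ordinates (Q − Q_b): 0.0, 358.0, 1005.0, 805.0, 645.0, 898.0, 628.0, 332.0, 0.0 m³/s.
ΣQ_DR = 4671 m³/s.
With Δt = 0.5 h = 1800 s, V = ΣQ_DR · Δt = 4671 × 1800 = 8.41 × 10^6 m³.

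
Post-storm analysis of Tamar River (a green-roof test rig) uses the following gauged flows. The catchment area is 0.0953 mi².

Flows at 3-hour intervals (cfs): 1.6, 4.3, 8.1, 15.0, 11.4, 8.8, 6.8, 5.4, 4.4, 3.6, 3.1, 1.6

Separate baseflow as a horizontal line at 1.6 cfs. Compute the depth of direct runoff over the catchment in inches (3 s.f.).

Direct runoff: 0.0, 2.7, 6.5, 13.4, 9.8, 7.2, 5.2, 3.8, 2.8, 2.0, 1.5, 0.0 cfs; ΣQ_DR = 54.90 cfs.
V = ΣQ_DR · Δt = 54.90 × 10800 s = 5.929 × 10^5 ft³.
Over A = 0.0953 mi², depth = V / A = 2.68 in.

d ≈ 2.68 in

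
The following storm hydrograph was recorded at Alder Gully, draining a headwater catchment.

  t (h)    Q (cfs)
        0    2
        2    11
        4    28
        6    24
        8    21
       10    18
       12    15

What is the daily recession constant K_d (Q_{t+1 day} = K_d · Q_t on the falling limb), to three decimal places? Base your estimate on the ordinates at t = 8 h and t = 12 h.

K_d ≈ 0.133

Between t = 8 h and t = 12 h the flow falls from 21 to 15 cfs over 2×2 h = 4 h.
Per-interval ratio K = (15/21)^(1/2) = 0.8452; K_d = K^(24/2) = 0.133.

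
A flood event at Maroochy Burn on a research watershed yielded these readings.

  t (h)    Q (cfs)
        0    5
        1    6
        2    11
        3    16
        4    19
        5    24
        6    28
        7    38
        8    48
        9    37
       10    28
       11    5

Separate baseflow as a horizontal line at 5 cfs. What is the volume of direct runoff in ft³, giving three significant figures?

V ≈ 7.38 × 10^5 ft³

Direct-runoff ordinates (Q − Q_b): 0.0, 1.0, 6.0, 11.0, 14.0, 19.0, 23.0, 33.0, 43.0, 32.0, 23.0, 0.0 cfs.
ΣQ_DR = 205.0 cfs.
With Δt = 1 h = 3600 s, V = ΣQ_DR · Δt = 205.0 × 3600 = 7.38 × 10^5 ft³.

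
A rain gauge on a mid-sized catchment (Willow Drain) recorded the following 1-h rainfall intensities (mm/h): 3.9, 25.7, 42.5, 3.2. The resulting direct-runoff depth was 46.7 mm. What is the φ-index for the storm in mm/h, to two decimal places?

φ ≈ 10.75 mm/h

Only the 2 blocks with intensity above φ contribute runoff: 25.7, 42.5 mm/h.
Σ(I−φ)·Δt = d  ⇒  (25.7+42.5 − 2φ)·1 = 46.7
φ = (68.20 − 46.7/1) / 2 = 10.75 mm/h.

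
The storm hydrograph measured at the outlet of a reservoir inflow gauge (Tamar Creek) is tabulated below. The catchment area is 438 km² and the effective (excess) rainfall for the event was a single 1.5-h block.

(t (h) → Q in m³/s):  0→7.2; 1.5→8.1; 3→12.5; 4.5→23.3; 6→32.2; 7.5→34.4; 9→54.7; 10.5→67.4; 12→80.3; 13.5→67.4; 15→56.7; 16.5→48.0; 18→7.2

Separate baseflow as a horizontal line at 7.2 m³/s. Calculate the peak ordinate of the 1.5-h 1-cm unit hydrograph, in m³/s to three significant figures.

U_p ≈ 146 m³/s

Direct runoff: 0.0, 0.9, 5.3, 16.1, 25.0, 27.2, 47.5, 60.2, 73.1, 60.2, 49.5, 40.8, 0.0 m³/s; ΣQ_DR = 405.8 m³/s, peak = 73.1 m³/s.
Runoff depth d = ΣQ_DR·Δt / A = 405.8 × 5400 / (438 km²) = 5.003 mm.
The 1-cm UH is the DRH scaled by (10 mm)/d, so U_p = 73.1 × 10/5.003 = 146 m³/s.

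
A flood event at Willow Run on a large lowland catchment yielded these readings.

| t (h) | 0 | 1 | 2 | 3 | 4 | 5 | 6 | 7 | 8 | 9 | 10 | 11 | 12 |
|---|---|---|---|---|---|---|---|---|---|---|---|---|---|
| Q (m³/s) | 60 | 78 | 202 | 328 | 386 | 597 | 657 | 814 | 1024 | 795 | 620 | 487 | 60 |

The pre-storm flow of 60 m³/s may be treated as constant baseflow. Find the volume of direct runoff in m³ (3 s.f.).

V ≈ 1.92 × 10^7 m³

Direct-runoff ordinates (Q − Q_b): 0.0, 18.0, 142.0, 268.0, 326.0, 537.0, 597.0, 754.0, 964.0, 735.0, 560.0, 427.0, 0.0 m³/s.
ΣQ_DR = 5328 m³/s.
With Δt = 1 h = 3600 s, V = ΣQ_DR · Δt = 5328 × 3600 = 1.92 × 10^7 m³.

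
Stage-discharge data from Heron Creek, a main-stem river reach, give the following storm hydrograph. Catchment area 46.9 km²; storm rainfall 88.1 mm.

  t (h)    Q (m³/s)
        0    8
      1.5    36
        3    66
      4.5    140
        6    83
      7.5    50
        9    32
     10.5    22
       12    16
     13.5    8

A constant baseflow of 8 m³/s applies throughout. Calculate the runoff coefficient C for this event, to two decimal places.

ΣQ_DR = 381.0 m³/s; V = ΣQ_DR·Δt = 2.057 × 10^6 m³.
Runoff depth d = V / A = 43.87 mm.
C = d / P = 43.87 / 88.1 = 0.50.

C ≈ 0.50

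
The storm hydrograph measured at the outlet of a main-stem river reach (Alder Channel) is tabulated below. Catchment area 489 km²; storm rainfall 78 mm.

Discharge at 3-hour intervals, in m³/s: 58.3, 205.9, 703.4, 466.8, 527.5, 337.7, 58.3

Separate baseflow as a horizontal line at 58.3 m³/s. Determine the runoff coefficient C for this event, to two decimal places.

C ≈ 0.55

ΣQ_DR = 1950 m³/s; V = ΣQ_DR·Δt = 2.106 × 10^7 m³.
Runoff depth d = V / A = 43.06 mm.
C = d / P = 43.06 / 78 = 0.55.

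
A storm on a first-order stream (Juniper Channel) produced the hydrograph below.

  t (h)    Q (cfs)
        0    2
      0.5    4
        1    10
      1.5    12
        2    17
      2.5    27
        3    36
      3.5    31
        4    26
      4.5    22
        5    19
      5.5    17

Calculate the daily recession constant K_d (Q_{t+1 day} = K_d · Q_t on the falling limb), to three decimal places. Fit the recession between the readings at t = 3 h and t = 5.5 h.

K_d ≈ 0.001

Between t = 3 h and t = 5.5 h the flow falls from 36 to 17 cfs over 5×0.5 h = 2.5 h.
Per-interval ratio K = (17/36)^(1/5) = 0.8607; K_d = K^(24/0.5) = 0.001.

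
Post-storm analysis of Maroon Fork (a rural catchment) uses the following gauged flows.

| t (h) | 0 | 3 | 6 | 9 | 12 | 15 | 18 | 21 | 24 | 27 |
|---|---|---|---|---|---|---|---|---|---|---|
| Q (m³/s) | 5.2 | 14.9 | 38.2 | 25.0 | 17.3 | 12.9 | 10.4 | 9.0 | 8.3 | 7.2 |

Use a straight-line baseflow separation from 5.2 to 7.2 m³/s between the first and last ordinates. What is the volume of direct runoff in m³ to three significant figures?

V ≈ 9.33 × 10^5 m³

Direct-runoff ordinates (Q − Q_b): 0.00, 9.48, 32.56, 19.13, 11.21, 6.59, 3.87, 2.24, 1.32, 0.00 m³/s.
ΣQ_DR = 86.40 m³/s.
With Δt = 3 h = 10800 s, V = ΣQ_DR · Δt = 86.40 × 10800 = 9.33 × 10^5 m³.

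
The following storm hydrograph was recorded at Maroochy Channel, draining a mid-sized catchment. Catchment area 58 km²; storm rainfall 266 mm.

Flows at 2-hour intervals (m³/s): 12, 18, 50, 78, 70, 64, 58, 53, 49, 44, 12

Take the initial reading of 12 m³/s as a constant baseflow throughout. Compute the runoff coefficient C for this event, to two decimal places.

C ≈ 0.18

ΣQ_DR = 376.0 m³/s; V = ΣQ_DR·Δt = 2.707 × 10^6 m³.
Runoff depth d = V / A = 46.68 mm.
C = d / P = 46.68 / 266 = 0.18.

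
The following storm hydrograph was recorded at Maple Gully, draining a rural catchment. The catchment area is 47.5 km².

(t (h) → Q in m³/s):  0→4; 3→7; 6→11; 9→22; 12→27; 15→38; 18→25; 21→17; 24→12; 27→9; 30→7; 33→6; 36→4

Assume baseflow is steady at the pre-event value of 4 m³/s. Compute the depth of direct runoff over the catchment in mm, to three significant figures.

d ≈ 31.1 mm

Direct runoff: 0.0, 3.0, 7.0, 18.0, 23.0, 34.0, 21.0, 13.0, 8.0, 5.0, 3.0, 2.0, 0.0 m³/s; ΣQ_DR = 137.0 m³/s.
V = ΣQ_DR · Δt = 137.0 × 10800 s = 1.480 × 10^6 m³.
Over A = 47.5 km², depth = V / A = 31.1 mm.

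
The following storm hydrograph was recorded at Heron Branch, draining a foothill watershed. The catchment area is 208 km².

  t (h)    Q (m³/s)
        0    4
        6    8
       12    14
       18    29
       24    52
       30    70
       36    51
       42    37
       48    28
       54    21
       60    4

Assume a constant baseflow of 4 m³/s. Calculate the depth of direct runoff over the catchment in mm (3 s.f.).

Direct runoff: 0.0, 4.0, 10.0, 25.0, 48.0, 66.0, 47.0, 33.0, 24.0, 17.0, 0.0 m³/s; ΣQ_DR = 274.0 m³/s.
V = ΣQ_DR · Δt = 274.0 × 21600 s = 5.918 × 10^6 m³.
Over A = 208 km², depth = V / A = 28.5 mm.

d ≈ 28.5 mm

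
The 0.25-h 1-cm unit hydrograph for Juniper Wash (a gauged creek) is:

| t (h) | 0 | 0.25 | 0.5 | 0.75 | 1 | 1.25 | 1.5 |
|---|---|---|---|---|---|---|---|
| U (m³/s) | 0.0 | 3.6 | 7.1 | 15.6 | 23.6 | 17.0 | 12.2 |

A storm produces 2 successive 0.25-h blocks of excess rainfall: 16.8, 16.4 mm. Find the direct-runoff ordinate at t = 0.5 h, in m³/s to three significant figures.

Q ≈ 17.8 m³/s

By discrete convolution, Q_j = Σ (P_i / 10 mm) · U_{j−i}.
At t = 0.5 h (j=2): Q = (16.8/10)·7.1 + (16.4/10)·3.6 = 17.8 m³/s.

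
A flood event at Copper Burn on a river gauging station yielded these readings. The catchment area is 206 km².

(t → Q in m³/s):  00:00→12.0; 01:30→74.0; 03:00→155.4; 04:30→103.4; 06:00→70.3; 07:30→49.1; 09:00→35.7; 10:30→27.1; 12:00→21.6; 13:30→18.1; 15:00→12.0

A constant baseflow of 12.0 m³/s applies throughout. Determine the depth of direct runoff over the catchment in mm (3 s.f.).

d ≈ 11.7 mm

Direct runoff: 0.0, 62.0, 143.4, 91.4, 58.3, 37.1, 23.7, 15.1, 9.6, 6.1, 0.0 m³/s; ΣQ_DR = 446.7 m³/s.
V = ΣQ_DR · Δt = 446.7 × 5400 s = 2.412 × 10^6 m³.
Over A = 206 km², depth = V / A = 11.7 mm.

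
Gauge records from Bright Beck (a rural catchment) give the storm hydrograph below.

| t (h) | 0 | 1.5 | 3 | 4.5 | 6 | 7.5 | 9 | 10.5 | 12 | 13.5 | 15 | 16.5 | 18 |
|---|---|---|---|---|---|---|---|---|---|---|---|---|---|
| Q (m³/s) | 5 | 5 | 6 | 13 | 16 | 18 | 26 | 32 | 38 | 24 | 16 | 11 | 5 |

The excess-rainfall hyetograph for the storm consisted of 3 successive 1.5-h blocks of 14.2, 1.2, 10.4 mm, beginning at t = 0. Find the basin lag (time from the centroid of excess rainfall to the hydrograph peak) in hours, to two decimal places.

Centroid of excess rainfall: t_c = Σ P_i·t̄_i / ΣP_i = 2.0291 h (block centres at 0.75, 2.25, 3.75 h).
Hydrograph peak occurs at t = 12 h, so basin lag t_L = 12 − 2.0291 = 9.97 h.

t_L ≈ 9.97 h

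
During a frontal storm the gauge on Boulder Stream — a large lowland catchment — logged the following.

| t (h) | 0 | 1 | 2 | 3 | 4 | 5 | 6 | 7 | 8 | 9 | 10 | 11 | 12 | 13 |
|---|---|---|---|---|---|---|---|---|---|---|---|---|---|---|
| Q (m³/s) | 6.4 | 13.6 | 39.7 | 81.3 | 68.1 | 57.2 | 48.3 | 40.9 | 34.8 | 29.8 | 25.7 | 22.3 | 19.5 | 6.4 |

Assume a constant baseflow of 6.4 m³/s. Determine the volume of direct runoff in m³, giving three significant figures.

V ≈ 1.46 × 10^6 m³

Direct-runoff ordinates (Q − Q_b): 0.0, 7.2, 33.3, 74.9, 61.7, 50.8, 41.9, 34.5, 28.4, 23.4, 19.3, 15.9, 13.1, 0.0 m³/s.
ΣQ_DR = 404.4 m³/s.
With Δt = 1 h = 3600 s, V = ΣQ_DR · Δt = 404.4 × 3600 = 1.46 × 10^6 m³.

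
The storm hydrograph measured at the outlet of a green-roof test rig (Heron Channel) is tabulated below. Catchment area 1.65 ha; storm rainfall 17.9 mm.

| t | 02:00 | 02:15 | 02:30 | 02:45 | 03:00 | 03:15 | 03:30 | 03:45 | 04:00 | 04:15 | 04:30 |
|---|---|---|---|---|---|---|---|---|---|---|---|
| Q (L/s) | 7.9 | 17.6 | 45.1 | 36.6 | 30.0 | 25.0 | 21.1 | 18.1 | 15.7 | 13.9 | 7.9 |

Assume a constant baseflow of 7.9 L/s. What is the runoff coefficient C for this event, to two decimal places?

C ≈ 0.46

ΣQ_DR = 152.0 L/s; V = ΣQ_DR·Δt = 1.368 × 10^5 L.
Runoff depth d = V / A = 8.291 mm.
C = d / P = 8.291 / 17.9 = 0.46.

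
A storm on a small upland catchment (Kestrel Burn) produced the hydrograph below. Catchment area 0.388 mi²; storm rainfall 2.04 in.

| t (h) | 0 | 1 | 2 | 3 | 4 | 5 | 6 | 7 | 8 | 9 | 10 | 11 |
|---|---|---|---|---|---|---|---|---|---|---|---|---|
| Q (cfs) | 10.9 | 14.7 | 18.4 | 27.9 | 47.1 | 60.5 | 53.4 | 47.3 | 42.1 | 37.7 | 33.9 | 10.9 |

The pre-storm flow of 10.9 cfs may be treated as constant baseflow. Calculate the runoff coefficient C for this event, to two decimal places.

C ≈ 0.54

ΣQ_DR = 274.0 cfs; V = ΣQ_DR·Δt = 9.864 × 10^5 ft³.
Runoff depth d = V / A = 1.094 in.
C = d / P = 1.094 / 2.04 = 0.54.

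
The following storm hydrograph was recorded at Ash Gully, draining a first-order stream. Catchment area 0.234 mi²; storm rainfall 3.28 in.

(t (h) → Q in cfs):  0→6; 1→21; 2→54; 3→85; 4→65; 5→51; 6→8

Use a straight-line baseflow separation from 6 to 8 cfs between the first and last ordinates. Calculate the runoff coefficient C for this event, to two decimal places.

ΣQ_DR = 241.0 cfs; V = ΣQ_DR·Δt = 8.676 × 10^5 ft³.
Runoff depth d = V / A = 1.596 in.
C = d / P = 1.596 / 3.28 = 0.49.

C ≈ 0.49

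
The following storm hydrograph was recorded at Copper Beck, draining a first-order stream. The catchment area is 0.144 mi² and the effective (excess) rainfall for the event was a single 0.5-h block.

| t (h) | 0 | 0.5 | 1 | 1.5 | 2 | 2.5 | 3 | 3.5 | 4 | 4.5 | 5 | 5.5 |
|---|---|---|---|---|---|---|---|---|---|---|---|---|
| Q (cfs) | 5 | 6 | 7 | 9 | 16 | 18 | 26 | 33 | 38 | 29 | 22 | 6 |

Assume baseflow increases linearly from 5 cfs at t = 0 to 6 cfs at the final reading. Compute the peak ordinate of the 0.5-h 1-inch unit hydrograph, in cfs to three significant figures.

U_p ≈ 40.3 cfs

Direct runoff: 0.00, 0.91, 1.82, 3.73, 10.64, 12.55, 20.45, 27.36, 32.27, 23.18, 16.09, 0.00 cfs; ΣQ_DR = 149.0 cfs, peak = 32.27 cfs.
Runoff depth d = ΣQ_DR·Δt / A = 149.0 × 1800 / (0.144 mi²) = 0.8017 in.
The 1-inch UH is the DRH scaled by (1 in)/d, so U_p = 32.27 × 1/0.8017 = 40.3 cfs.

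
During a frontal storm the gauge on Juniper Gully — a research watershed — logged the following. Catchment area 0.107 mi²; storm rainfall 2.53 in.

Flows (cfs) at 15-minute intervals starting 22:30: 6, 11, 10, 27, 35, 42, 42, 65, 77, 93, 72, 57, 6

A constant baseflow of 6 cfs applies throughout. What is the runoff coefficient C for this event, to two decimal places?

ΣQ_DR = 465.0 cfs; V = ΣQ_DR·Δt = 4.185 × 10^5 ft³.
Runoff depth d = V / A = 1.684 in.
C = d / P = 1.684 / 2.53 = 0.67.

C ≈ 0.67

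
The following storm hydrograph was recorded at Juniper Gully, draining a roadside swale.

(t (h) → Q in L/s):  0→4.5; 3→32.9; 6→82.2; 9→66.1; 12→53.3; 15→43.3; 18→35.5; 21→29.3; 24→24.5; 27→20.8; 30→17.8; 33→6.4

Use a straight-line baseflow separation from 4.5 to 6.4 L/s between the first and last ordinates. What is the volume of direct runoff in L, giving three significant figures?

V ≈ 3.79 × 10^6 L

Direct-runoff ordinates (Q − Q_b): 0.00, 28.23, 77.35, 61.08, 48.11, 37.94, 29.96, 23.59, 18.62, 14.75, 11.57, 0.00 L/s.
ΣQ_DR = 351.2 L/s.
With Δt = 3 h = 10800 s, V = ΣQ_DR · Δt = 351.2 × 10800 = 3.79 × 10^6 L.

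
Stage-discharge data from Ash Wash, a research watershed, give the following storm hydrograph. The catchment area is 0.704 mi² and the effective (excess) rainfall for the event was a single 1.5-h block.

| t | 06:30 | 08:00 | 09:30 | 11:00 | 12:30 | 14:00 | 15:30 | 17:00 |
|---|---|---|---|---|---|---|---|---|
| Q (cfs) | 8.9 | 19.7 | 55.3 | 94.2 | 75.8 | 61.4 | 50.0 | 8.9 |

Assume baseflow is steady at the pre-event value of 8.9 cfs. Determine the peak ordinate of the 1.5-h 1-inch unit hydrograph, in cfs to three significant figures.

Direct runoff: 0.0, 10.8, 46.4, 85.3, 66.9, 52.5, 41.1, 0.0 cfs; ΣQ_DR = 303.0 cfs, peak = 85.3 cfs.
Runoff depth d = ΣQ_DR·Δt / A = 303.0 × 5400 / (0.704 mi²) = 1.000 in.
The 1-inch UH is the DRH scaled by (1 in)/d, so U_p = 85.3 × 1/1.000 = 85.3 cfs.

U_p ≈ 85.3 cfs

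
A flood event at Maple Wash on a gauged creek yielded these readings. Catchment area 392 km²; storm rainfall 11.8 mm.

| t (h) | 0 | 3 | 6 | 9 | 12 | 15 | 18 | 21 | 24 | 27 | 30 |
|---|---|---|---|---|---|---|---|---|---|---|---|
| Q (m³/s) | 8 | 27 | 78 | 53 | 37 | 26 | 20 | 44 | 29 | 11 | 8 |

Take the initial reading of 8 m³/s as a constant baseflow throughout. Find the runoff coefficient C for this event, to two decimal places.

ΣQ_DR = 253.0 m³/s; V = ΣQ_DR·Δt = 2.732 × 10^6 m³.
Runoff depth d = V / A = 6.970 mm.
C = d / P = 6.970 / 11.8 = 0.59.

C ≈ 0.59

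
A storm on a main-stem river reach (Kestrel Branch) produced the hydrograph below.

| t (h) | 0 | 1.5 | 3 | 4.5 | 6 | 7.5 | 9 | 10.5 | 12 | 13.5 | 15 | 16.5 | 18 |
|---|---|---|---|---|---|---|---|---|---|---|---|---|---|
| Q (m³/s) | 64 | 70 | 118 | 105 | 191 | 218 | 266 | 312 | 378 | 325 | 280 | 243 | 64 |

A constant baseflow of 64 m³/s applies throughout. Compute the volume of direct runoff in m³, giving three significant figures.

V ≈ 9.73 × 10^6 m³

Direct-runoff ordinates (Q − Q_b): 0.0, 6.0, 54.0, 41.0, 127.0, 154.0, 202.0, 248.0, 314.0, 261.0, 216.0, 179.0, 0.0 m³/s.
ΣQ_DR = 1802 m³/s.
With Δt = 1.5 h = 5400 s, V = ΣQ_DR · Δt = 1802 × 5400 = 9.73 × 10^6 m³.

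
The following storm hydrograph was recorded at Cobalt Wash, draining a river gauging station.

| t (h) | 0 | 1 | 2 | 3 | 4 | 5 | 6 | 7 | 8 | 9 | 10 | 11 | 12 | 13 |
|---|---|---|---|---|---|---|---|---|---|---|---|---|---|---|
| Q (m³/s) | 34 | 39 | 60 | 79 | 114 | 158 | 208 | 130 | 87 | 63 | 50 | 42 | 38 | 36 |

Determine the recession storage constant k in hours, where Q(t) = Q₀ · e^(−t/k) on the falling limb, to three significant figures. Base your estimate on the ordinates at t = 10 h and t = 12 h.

On the falling limb, Q drops from 50 to 38 m³/s between t = 10 h and t = 12 h (Δt = 2 h).
k = −Δt / ln(Q₂/Q₁) = −2 / ln(38/50) = 7.29 h.

k ≈ 7.29 h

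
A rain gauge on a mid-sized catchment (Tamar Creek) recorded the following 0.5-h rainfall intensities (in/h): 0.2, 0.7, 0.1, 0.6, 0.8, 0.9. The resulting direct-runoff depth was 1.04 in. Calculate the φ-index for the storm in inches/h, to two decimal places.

φ ≈ 0.23 in/h

Only the 4 blocks with intensity above φ contribute runoff: 0.7, 0.6, 0.8, 0.9 in/h.
Σ(I−φ)·Δt = d  ⇒  (0.7+0.6+0.8+0.9 − 4φ)·0.5 = 1.04
φ = (3.000 − 1.04/0.5) / 4 = 0.23 in/h.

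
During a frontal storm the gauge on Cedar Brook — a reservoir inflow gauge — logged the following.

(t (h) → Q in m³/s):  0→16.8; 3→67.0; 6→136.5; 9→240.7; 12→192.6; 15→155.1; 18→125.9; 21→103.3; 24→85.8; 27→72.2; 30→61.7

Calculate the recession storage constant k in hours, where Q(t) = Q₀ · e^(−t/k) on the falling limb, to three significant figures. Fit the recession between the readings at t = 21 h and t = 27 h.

On the falling limb, Q drops from 103.3 to 72.2 m³/s between t = 21 h and t = 27 h (Δt = 6 h).
k = −Δt / ln(Q₂/Q₁) = −6 / ln(72.2/103.3) = 16.8 h.

k ≈ 16.8 h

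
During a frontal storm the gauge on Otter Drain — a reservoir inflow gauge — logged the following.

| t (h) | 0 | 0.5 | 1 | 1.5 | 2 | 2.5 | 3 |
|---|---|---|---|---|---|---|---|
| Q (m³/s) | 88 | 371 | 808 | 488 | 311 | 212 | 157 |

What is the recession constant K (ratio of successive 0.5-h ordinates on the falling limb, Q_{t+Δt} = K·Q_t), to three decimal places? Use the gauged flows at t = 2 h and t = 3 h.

K ≈ 0.711

Using the recession-limb readings at t = 2 h and t = 3 h: Q falls from 311 to 157 m³/s over 2 intervals.
K = (Q₂/Q₁)^(1/2) = (157/311)^(1/2) = 0.711.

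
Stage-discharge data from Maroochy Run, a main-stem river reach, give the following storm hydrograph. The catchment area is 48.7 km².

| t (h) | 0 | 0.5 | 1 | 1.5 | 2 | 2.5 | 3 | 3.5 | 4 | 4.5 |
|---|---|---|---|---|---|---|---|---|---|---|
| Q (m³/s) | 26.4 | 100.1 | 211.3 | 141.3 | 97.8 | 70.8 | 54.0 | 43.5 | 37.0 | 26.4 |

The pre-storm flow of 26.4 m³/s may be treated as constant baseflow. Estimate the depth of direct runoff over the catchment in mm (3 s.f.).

d ≈ 20.1 mm

Direct runoff: 0.0, 73.7, 184.9, 114.9, 71.4, 44.4, 27.6, 17.1, 10.6, 0.0 m³/s; ΣQ_DR = 544.6 m³/s.
V = ΣQ_DR · Δt = 544.6 × 1800 s = 9.803 × 10^5 m³.
Over A = 48.7 km², depth = V / A = 20.1 mm.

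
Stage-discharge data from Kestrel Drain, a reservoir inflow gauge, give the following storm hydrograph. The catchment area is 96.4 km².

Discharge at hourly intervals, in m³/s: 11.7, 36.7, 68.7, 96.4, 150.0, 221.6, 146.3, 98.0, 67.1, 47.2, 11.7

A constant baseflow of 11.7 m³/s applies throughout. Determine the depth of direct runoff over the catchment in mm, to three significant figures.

d ≈ 30.9 mm

Direct runoff: 0.0, 25.0, 57.0, 84.7, 138.3, 209.9, 134.6, 86.3, 55.4, 35.5, 0.0 m³/s; ΣQ_DR = 826.7 m³/s.
V = ΣQ_DR · Δt = 826.7 × 3600 s = 2.976 × 10^6 m³.
Over A = 96.4 km², depth = V / A = 30.9 mm.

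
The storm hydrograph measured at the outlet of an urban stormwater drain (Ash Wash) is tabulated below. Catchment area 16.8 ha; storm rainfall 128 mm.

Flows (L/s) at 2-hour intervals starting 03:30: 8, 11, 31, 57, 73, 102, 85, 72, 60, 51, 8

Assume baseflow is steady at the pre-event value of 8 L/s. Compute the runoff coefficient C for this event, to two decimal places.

ΣQ_DR = 470.0 L/s; V = ΣQ_DR·Δt = 3.384 × 10^6 L.
Runoff depth d = V / A = 20.14 mm.
C = d / P = 20.14 / 128 = 0.16.

C ≈ 0.16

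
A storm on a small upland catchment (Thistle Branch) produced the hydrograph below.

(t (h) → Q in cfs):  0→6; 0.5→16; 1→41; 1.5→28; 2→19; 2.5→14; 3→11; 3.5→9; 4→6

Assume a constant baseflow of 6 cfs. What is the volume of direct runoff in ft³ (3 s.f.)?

Direct-runoff ordinates (Q − Q_b): 0.0, 10.0, 35.0, 22.0, 13.0, 8.0, 5.0, 3.0, 0.0 cfs.
ΣQ_DR = 96.00 cfs.
With Δt = 0.5 h = 1800 s, V = ΣQ_DR · Δt = 96.00 × 1800 = 1.73 × 10^5 ft³.

V ≈ 1.73 × 10^5 ft³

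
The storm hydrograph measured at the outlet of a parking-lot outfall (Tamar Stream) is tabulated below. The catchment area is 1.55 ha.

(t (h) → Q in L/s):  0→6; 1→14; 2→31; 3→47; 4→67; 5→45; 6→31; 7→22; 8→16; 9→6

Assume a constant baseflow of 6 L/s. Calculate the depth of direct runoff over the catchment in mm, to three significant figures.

d ≈ 52.3 mm

Direct runoff: 0.0, 8.0, 25.0, 41.0, 61.0, 39.0, 25.0, 16.0, 10.0, 0.0 L/s; ΣQ_DR = 225.0 L/s.
V = ΣQ_DR · Δt = 225.0 × 3600 s = 8.100 × 10^5 L.
Over A = 1.55 ha, depth = V / A = 52.3 mm.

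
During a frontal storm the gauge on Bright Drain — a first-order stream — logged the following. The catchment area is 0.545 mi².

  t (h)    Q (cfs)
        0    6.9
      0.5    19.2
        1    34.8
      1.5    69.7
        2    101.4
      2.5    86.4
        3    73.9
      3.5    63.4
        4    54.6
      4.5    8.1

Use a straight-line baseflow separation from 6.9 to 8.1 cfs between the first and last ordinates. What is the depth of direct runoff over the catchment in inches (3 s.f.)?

d ≈ 0.630 in

Direct runoff: 0.00, 12.17, 27.63, 62.40, 93.97, 78.83, 66.20, 55.57, 46.63, 0.00 cfs; ΣQ_DR = 443.4 cfs.
V = ΣQ_DR · Δt = 443.4 × 1800 s = 7.981 × 10^5 ft³.
Over A = 0.545 mi², depth = V / A = 0.630 in.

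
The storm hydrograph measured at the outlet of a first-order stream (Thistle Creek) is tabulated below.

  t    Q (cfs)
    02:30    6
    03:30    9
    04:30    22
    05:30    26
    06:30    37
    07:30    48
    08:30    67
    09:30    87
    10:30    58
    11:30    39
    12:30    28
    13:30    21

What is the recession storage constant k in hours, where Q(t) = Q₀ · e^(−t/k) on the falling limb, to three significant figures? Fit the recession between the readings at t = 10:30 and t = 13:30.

On the falling limb, Q drops from 58 to 21 cfs between t = 10:30 and t = 13:30 (Δt = 3 h).
k = −Δt / ln(Q₂/Q₁) = −3 / ln(21/58) = 2.95 h.

k ≈ 2.95 h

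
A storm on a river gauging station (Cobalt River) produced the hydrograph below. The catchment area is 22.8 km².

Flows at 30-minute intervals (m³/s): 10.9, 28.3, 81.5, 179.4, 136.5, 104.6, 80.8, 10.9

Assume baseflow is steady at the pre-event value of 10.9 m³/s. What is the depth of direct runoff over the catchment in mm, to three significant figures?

d ≈ 43.1 mm

Direct runoff: 0.0, 17.4, 70.6, 168.5, 125.6, 93.7, 69.9, 0.0 m³/s; ΣQ_DR = 545.7 m³/s.
V = ΣQ_DR · Δt = 545.7 × 1800 s = 9.823 × 10^5 m³.
Over A = 22.8 km², depth = V / A = 43.1 mm.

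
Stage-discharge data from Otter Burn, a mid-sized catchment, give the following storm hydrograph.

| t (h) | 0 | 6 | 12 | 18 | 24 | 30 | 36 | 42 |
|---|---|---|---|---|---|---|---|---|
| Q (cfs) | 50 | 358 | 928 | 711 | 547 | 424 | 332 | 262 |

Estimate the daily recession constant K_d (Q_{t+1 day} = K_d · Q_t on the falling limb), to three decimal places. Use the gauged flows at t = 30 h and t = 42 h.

K_d ≈ 0.382

Between t = 30 h and t = 42 h the flow falls from 424 to 262 cfs over 2×6 h = 12 h.
Per-interval ratio K = (262/424)^(1/2) = 0.7861; K_d = K^(24/6) = 0.382.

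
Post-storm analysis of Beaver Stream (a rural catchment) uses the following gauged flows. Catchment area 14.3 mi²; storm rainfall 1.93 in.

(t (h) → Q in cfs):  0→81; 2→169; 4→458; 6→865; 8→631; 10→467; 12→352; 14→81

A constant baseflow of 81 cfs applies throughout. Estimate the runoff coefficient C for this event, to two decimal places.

C ≈ 0.28

ΣQ_DR = 2456 cfs; V = ΣQ_DR·Δt = 1.768 × 10^7 ft³.
Runoff depth d = V / A = 0.5323 in.
C = d / P = 0.5323 / 1.93 = 0.28.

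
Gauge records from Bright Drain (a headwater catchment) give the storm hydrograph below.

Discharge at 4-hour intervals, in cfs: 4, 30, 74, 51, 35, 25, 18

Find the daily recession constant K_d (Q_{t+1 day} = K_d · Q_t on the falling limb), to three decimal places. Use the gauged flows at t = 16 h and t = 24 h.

Between t = 16 h and t = 24 h the flow falls from 35 to 18 cfs over 2×4 h = 8 h.
Per-interval ratio K = (18/35)^(1/2) = 0.7171; K_d = K^(24/4) = 0.136.

K_d ≈ 0.136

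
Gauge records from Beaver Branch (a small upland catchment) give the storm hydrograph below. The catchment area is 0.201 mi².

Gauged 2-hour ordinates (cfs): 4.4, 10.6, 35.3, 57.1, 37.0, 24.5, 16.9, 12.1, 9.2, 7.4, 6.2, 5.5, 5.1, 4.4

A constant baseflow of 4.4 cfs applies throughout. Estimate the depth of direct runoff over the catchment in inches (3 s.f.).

d ≈ 2.68 in

Direct runoff: 0.0, 6.2, 30.9, 52.7, 32.6, 20.1, 12.5, 7.7, 4.8, 3.0, 1.8, 1.1, 0.7, 0.0 cfs; ΣQ_DR = 174.1 cfs.
V = ΣQ_DR · Δt = 174.1 × 7200 s = 1.254 × 10^6 ft³.
Over A = 0.201 mi², depth = V / A = 2.68 in.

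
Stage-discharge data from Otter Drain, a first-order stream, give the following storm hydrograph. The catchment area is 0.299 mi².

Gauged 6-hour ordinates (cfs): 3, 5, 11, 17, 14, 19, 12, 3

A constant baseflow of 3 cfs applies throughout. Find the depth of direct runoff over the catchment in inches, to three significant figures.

Direct runoff: 0.0, 2.0, 8.0, 14.0, 11.0, 16.0, 9.0, 0.0 cfs; ΣQ_DR = 60.00 cfs.
V = ΣQ_DR · Δt = 60.00 × 21600 s = 1.296 × 10^6 ft³.
Over A = 0.299 mi², depth = V / A = 1.87 in.

d ≈ 1.87 in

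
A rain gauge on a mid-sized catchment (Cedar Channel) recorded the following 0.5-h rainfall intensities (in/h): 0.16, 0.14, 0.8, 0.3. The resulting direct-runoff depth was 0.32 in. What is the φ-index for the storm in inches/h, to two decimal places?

φ ≈ 0.23 in/h

Only the 2 blocks with intensity above φ contribute runoff: 0.8, 0.3 in/h.
Σ(I−φ)·Δt = d  ⇒  (0.8+0.3 − 2φ)·0.5 = 0.32
φ = (1.100 − 0.32/0.5) / 2 = 0.23 in/h.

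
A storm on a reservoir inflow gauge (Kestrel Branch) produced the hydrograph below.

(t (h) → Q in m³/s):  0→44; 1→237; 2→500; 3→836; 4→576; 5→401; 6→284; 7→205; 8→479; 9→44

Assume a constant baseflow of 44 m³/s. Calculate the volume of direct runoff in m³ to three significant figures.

Direct-runoff ordinates (Q − Q_b): 0.0, 193.0, 456.0, 792.0, 532.0, 357.0, 240.0, 161.0, 435.0, 0.0 m³/s.
ΣQ_DR = 3166 m³/s.
With Δt = 1 h = 3600 s, V = ΣQ_DR · Δt = 3166 × 3600 = 1.14 × 10^7 m³.

V ≈ 1.14 × 10^7 m³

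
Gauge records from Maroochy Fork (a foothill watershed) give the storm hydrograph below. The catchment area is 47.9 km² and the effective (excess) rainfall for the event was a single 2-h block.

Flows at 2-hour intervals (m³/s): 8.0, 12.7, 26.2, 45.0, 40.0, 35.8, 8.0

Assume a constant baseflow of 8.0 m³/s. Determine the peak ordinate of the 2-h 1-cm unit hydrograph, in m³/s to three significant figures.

Direct runoff: 0.0, 4.7, 18.2, 37.0, 32.0, 27.8, 0.0 m³/s; ΣQ_DR = 119.7 m³/s, peak = 37.0 m³/s.
Runoff depth d = ΣQ_DR·Δt / A = 119.7 × 7200 / (47.9 km²) = 17.99 mm.
The 1-cm UH is the DRH scaled by (10 mm)/d, so U_p = 37.0 × 10/17.99 = 20.6 m³/s.

U_p ≈ 20.6 m³/s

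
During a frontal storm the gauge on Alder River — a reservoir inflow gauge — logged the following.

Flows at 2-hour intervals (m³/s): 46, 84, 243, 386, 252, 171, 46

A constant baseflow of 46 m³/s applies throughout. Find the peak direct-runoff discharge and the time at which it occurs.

Q_p = 340.0 m³/s at t = 6 h

Subtracting baseflow gives direct-runoff ordinates: 0.0, 38.0, 197.0, 340.0, 206.0, 125.0, 0.0 m³/s.
The maximum is 340.0 m³/s, occurring at the reading for t = 6 h.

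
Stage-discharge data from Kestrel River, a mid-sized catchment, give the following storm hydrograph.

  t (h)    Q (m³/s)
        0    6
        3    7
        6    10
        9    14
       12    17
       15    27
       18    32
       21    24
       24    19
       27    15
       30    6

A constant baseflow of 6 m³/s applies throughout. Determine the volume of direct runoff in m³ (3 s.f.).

V ≈ 1.20 × 10^6 m³

Direct-runoff ordinates (Q − Q_b): 0.0, 1.0, 4.0, 8.0, 11.0, 21.0, 26.0, 18.0, 13.0, 9.0, 0.0 m³/s.
ΣQ_DR = 111.0 m³/s.
With Δt = 3 h = 10800 s, V = ΣQ_DR · Δt = 111.0 × 10800 = 1.20 × 10^6 m³.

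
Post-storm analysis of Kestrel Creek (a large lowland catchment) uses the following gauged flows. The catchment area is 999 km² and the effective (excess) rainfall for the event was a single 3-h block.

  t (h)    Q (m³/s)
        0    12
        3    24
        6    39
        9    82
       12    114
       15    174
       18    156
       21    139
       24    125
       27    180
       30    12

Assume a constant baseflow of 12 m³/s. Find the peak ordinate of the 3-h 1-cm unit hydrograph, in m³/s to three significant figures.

U_p ≈ 168 m³/s

Direct runoff: 0.0, 12.0, 27.0, 70.0, 102.0, 162.0, 144.0, 127.0, 113.0, 168.0, 0.0 m³/s; ΣQ_DR = 925.0 m³/s, peak = 168.0 m³/s.
Runoff depth d = ΣQ_DR·Δt / A = 925.0 × 10800 / (999 km²) = 10.00 mm.
The 1-cm UH is the DRH scaled by (10 mm)/d, so U_p = 168.0 × 10/10.00 = 168 m³/s.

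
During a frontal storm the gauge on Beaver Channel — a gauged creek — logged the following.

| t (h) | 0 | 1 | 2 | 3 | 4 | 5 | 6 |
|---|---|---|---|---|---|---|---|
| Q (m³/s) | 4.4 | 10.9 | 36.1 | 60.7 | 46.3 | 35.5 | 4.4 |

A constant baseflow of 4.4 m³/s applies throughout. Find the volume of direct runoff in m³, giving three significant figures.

V ≈ 6.03 × 10^5 m³

Direct-runoff ordinates (Q − Q_b): 0.0, 6.5, 31.7, 56.3, 41.9, 31.1, 0.0 m³/s.
ΣQ_DR = 167.5 m³/s.
With Δt = 1 h = 3600 s, V = ΣQ_DR · Δt = 167.5 × 3600 = 6.03 × 10^5 m³.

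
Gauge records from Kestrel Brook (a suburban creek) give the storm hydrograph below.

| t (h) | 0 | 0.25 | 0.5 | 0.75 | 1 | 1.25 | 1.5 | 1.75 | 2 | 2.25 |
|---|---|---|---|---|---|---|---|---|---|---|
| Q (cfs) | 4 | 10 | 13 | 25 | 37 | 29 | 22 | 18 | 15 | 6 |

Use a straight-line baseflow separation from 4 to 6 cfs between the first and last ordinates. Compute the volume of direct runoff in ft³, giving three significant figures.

V ≈ 1.16 × 10^5 ft³

Direct-runoff ordinates (Q − Q_b): 0.00, 5.78, 8.56, 20.33, 32.11, 23.89, 16.67, 12.44, 9.22, 0.00 cfs.
ΣQ_DR = 129.0 cfs.
With Δt = 0.25 h = 900 s, V = ΣQ_DR · Δt = 129.0 × 900 = 1.16 × 10^5 ft³.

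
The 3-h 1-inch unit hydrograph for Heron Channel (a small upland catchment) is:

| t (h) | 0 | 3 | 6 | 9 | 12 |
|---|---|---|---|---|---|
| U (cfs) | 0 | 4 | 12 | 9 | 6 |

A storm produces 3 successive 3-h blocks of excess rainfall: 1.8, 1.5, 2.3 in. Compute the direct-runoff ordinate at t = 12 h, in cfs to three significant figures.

By discrete convolution, Q_j = Σ (P_i / 1 in) · U_{j−i}.
At t = 12 h (j=4): Q = (1.8/1)·6 + (1.5/1)·9 + (2.3/1)·12 = 51.9 cfs.

Q ≈ 51.9 cfs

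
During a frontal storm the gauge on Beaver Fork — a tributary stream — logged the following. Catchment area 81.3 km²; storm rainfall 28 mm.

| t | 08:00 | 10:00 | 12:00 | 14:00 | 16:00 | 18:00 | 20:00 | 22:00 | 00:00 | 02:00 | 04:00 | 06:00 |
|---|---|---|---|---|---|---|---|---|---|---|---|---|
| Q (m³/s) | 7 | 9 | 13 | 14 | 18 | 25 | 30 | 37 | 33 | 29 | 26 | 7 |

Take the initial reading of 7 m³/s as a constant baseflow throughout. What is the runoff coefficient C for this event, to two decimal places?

ΣQ_DR = 164.0 m³/s; V = ΣQ_DR·Δt = 1.181 × 10^6 m³.
Runoff depth d = V / A = 14.52 mm.
C = d / P = 14.52 / 28 = 0.52.

C ≈ 0.52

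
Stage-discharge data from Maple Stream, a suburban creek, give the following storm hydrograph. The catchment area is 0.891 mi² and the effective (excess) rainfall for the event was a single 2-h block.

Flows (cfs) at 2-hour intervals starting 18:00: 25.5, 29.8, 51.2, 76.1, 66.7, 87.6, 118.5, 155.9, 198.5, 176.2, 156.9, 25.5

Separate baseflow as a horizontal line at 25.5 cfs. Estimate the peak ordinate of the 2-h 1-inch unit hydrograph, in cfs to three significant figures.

Direct runoff: 0.0, 4.3, 25.7, 50.6, 41.2, 62.1, 93.0, 130.4, 173.0, 150.7, 131.4, 0.0 cfs; ΣQ_DR = 862.4 cfs, peak = 173.0 cfs.
Runoff depth d = ΣQ_DR·Δt / A = 862.4 × 7200 / (0.891 mi²) = 3.000 in.
The 1-inch UH is the DRH scaled by (1 in)/d, so U_p = 173.0 × 1/3.000 = 57.7 cfs.

U_p ≈ 57.7 cfs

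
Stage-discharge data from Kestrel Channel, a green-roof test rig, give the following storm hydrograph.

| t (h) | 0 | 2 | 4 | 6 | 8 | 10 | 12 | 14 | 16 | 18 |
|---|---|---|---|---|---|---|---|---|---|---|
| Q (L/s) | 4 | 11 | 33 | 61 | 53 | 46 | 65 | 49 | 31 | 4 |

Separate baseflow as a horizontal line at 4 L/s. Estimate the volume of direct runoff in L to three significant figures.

V ≈ 2.28 × 10^6 L

Direct-runoff ordinates (Q − Q_b): 0.0, 7.0, 29.0, 57.0, 49.0, 42.0, 61.0, 45.0, 27.0, 0.0 L/s.
ΣQ_DR = 317.0 L/s.
With Δt = 2 h = 7200 s, V = ΣQ_DR · Δt = 317.0 × 7200 = 2.28 × 10^6 L.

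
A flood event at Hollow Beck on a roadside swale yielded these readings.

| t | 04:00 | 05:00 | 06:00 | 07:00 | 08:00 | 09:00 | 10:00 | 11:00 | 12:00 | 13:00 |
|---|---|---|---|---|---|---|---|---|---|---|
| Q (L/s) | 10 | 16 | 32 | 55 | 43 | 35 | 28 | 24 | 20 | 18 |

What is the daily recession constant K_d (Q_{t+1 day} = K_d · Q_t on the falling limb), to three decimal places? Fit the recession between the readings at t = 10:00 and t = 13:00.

Between t = 10:00 and t = 13:00 the flow falls from 28 to 18 L/s over 3×1 h = 3 h.
Per-interval ratio K = (18/28)^(1/3) = 0.8631; K_d = K^(24/1) = 0.029.

K_d ≈ 0.029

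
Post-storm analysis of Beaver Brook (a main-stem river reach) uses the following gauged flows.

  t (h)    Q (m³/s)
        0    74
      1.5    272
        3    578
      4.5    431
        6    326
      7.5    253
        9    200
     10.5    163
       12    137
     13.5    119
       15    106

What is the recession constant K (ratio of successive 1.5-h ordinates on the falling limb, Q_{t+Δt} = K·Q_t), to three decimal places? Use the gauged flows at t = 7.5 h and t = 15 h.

Using the recession-limb readings at t = 7.5 h and t = 15 h: Q falls from 253 to 106 m³/s over 5 intervals.
K = (Q₂/Q₁)^(1/5) = (106/253)^(1/5) = 0.840.

K ≈ 0.840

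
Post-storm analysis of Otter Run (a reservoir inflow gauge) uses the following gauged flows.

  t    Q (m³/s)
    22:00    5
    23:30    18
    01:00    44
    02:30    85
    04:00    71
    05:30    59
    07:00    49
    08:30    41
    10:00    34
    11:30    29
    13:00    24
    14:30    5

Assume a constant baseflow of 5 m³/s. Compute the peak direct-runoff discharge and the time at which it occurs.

Q_p = 80.0 m³/s at t = 02:30

Subtracting baseflow gives direct-runoff ordinates: 0.0, 13.0, 39.0, 80.0, 66.0, 54.0, 44.0, 36.0, 29.0, 24.0, 19.0, 0.0 m³/s.
The maximum is 80.0 m³/s, occurring at the reading for t = 02:30.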